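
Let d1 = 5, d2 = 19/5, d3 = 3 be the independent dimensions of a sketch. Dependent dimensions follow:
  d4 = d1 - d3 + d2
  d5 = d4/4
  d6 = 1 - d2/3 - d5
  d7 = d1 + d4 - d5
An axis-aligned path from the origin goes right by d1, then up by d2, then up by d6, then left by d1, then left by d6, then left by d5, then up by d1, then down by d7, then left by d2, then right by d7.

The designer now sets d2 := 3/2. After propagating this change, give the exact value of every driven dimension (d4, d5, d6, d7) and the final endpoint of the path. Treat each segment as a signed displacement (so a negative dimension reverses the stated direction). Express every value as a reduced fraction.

d4 = 7/2
d5 = 7/8
d6 = -3/8
d7 = 61/8
endpoint = (45/8, -3/2)

Apply edit: d2 := 3/2
  d4 = d1 - d3 + d2 = 7/2
  d5 = d4/4 = 7/8
  d6 = 1 - d2/3 - d5 = -3/8
  d7 = d1 + d4 - d5 = 61/8
Walk from origin (0, 0):
  seg 1: right by d1 = 5 → (5, 0)
  seg 2: up by d2 = 3/2 → (5, 3/2)
  seg 3: up by d6 = -3/8 → (5, 9/8)
  seg 4: left by d1 = 5 → (0, 9/8)
  seg 5: left by d6 = -3/8 → (3/8, 9/8)
  seg 6: left by d5 = 7/8 → (-1/2, 9/8)
  seg 7: up by d1 = 5 → (-1/2, 49/8)
  seg 8: down by d7 = 61/8 → (-1/2, -3/2)
  seg 9: left by d2 = 3/2 → (-2, -3/2)
  seg 10: right by d7 = 61/8 → (45/8, -3/2)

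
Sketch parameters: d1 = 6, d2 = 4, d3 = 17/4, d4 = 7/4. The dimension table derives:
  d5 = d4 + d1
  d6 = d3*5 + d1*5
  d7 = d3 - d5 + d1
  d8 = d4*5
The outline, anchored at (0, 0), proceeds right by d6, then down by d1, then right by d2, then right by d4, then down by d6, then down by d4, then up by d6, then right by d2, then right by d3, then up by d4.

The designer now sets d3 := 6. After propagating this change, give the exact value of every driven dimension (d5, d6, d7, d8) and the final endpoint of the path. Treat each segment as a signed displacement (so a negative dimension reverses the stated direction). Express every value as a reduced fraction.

d5 = 31/4
d6 = 60
d7 = 17/4
d8 = 35/4
endpoint = (303/4, -6)

Apply edit: d3 := 6
  d5 = d4 + d1 = 31/4
  d6 = d3*5 + d1*5 = 60
  d7 = d3 - d5 + d1 = 17/4
  d8 = d4*5 = 35/4
Walk from origin (0, 0):
  seg 1: right by d6 = 60 → (60, 0)
  seg 2: down by d1 = 6 → (60, -6)
  seg 3: right by d2 = 4 → (64, -6)
  seg 4: right by d4 = 7/4 → (263/4, -6)
  seg 5: down by d6 = 60 → (263/4, -66)
  seg 6: down by d4 = 7/4 → (263/4, -271/4)
  seg 7: up by d6 = 60 → (263/4, -31/4)
  seg 8: right by d2 = 4 → (279/4, -31/4)
  seg 9: right by d3 = 6 → (303/4, -31/4)
  seg 10: up by d4 = 7/4 → (303/4, -6)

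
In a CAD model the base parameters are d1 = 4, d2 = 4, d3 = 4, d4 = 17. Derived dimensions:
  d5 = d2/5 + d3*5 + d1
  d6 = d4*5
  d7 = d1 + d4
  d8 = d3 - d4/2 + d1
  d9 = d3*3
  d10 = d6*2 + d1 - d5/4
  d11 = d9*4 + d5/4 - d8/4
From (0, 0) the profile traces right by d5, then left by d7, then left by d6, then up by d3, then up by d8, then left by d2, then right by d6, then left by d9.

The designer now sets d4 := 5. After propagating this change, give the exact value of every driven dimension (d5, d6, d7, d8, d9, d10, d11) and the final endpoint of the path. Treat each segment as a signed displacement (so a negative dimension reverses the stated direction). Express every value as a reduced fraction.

Apply edit: d4 := 5
  d5 = d2/5 + d3*5 + d1 = 124/5
  d6 = d4*5 = 25
  d7 = d1 + d4 = 9
  d8 = d3 - d4/2 + d1 = 11/2
  d9 = d3*3 = 12
  d10 = d6*2 + d1 - d5/4 = 239/5
  d11 = d9*4 + d5/4 - d8/4 = 2113/40
Walk from origin (0, 0):
  seg 1: right by d5 = 124/5 → (124/5, 0)
  seg 2: left by d7 = 9 → (79/5, 0)
  seg 3: left by d6 = 25 → (-46/5, 0)
  seg 4: up by d3 = 4 → (-46/5, 4)
  seg 5: up by d8 = 11/2 → (-46/5, 19/2)
  seg 6: left by d2 = 4 → (-66/5, 19/2)
  seg 7: right by d6 = 25 → (59/5, 19/2)
  seg 8: left by d9 = 12 → (-1/5, 19/2)

d5 = 124/5
d6 = 25
d7 = 9
d8 = 11/2
d9 = 12
d10 = 239/5
d11 = 2113/40
endpoint = (-1/5, 19/2)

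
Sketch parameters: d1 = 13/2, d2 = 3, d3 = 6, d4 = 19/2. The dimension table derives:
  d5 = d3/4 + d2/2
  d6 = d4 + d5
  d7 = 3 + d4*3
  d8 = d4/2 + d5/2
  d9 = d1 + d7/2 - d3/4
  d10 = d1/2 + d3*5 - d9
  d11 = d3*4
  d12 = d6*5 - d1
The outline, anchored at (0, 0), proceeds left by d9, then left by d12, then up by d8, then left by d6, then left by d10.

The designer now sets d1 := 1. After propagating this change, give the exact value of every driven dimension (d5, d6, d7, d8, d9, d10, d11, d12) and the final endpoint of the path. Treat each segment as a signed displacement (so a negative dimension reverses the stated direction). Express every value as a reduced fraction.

d5 = 3
d6 = 25/2
d7 = 63/2
d8 = 25/4
d9 = 61/4
d10 = 61/4
d11 = 24
d12 = 123/2
endpoint = (-209/2, 25/4)

Apply edit: d1 := 1
  d5 = d3/4 + d2/2 = 3
  d6 = d4 + d5 = 25/2
  d7 = 3 + d4*3 = 63/2
  d8 = d4/2 + d5/2 = 25/4
  d9 = d1 + d7/2 - d3/4 = 61/4
  d10 = d1/2 + d3*5 - d9 = 61/4
  d11 = d3*4 = 24
  d12 = d6*5 - d1 = 123/2
Walk from origin (0, 0):
  seg 1: left by d9 = 61/4 → (-61/4, 0)
  seg 2: left by d12 = 123/2 → (-307/4, 0)
  seg 3: up by d8 = 25/4 → (-307/4, 25/4)
  seg 4: left by d6 = 25/2 → (-357/4, 25/4)
  seg 5: left by d10 = 61/4 → (-209/2, 25/4)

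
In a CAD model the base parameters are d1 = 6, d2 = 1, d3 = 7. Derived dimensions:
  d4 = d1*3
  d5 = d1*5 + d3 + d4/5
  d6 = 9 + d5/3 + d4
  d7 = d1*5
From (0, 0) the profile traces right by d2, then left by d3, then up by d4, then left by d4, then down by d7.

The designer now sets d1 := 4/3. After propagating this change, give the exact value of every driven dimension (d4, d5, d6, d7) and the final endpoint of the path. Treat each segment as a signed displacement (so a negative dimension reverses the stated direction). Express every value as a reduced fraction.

Apply edit: d1 := 4/3
  d4 = d1*3 = 4
  d5 = d1*5 + d3 + d4/5 = 217/15
  d6 = 9 + d5/3 + d4 = 802/45
  d7 = d1*5 = 20/3
Walk from origin (0, 0):
  seg 1: right by d2 = 1 → (1, 0)
  seg 2: left by d3 = 7 → (-6, 0)
  seg 3: up by d4 = 4 → (-6, 4)
  seg 4: left by d4 = 4 → (-10, 4)
  seg 5: down by d7 = 20/3 → (-10, -8/3)

d4 = 4
d5 = 217/15
d6 = 802/45
d7 = 20/3
endpoint = (-10, -8/3)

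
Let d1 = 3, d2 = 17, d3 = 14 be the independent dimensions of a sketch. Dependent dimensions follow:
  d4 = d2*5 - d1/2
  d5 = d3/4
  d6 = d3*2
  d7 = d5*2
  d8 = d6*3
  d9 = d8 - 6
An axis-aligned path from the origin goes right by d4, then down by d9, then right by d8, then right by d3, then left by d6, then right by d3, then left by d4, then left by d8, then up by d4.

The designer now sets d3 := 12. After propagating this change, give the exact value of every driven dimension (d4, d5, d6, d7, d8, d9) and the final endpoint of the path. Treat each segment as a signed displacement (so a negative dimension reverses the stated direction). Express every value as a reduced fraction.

d4 = 167/2
d5 = 3
d6 = 24
d7 = 6
d8 = 72
d9 = 66
endpoint = (0, 35/2)

Apply edit: d3 := 12
  d4 = d2*5 - d1/2 = 167/2
  d5 = d3/4 = 3
  d6 = d3*2 = 24
  d7 = d5*2 = 6
  d8 = d6*3 = 72
  d9 = d8 - 6 = 66
Walk from origin (0, 0):
  seg 1: right by d4 = 167/2 → (167/2, 0)
  seg 2: down by d9 = 66 → (167/2, -66)
  seg 3: right by d8 = 72 → (311/2, -66)
  seg 4: right by d3 = 12 → (335/2, -66)
  seg 5: left by d6 = 24 → (287/2, -66)
  seg 6: right by d3 = 12 → (311/2, -66)
  seg 7: left by d4 = 167/2 → (72, -66)
  seg 8: left by d8 = 72 → (0, -66)
  seg 9: up by d4 = 167/2 → (0, 35/2)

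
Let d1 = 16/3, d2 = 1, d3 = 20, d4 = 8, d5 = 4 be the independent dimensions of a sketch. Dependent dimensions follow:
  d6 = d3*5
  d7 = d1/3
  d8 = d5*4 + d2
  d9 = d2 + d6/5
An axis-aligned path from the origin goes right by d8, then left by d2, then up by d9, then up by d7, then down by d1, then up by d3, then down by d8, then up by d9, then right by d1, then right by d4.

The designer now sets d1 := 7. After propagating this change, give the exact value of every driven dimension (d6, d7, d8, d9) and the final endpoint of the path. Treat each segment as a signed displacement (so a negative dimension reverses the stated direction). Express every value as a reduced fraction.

Apply edit: d1 := 7
  d6 = d3*5 = 100
  d7 = d1/3 = 7/3
  d8 = d5*4 + d2 = 17
  d9 = d2 + d6/5 = 21
Walk from origin (0, 0):
  seg 1: right by d8 = 17 → (17, 0)
  seg 2: left by d2 = 1 → (16, 0)
  seg 3: up by d9 = 21 → (16, 21)
  seg 4: up by d7 = 7/3 → (16, 70/3)
  seg 5: down by d1 = 7 → (16, 49/3)
  seg 6: up by d3 = 20 → (16, 109/3)
  seg 7: down by d8 = 17 → (16, 58/3)
  seg 8: up by d9 = 21 → (16, 121/3)
  seg 9: right by d1 = 7 → (23, 121/3)
  seg 10: right by d4 = 8 → (31, 121/3)

d6 = 100
d7 = 7/3
d8 = 17
d9 = 21
endpoint = (31, 121/3)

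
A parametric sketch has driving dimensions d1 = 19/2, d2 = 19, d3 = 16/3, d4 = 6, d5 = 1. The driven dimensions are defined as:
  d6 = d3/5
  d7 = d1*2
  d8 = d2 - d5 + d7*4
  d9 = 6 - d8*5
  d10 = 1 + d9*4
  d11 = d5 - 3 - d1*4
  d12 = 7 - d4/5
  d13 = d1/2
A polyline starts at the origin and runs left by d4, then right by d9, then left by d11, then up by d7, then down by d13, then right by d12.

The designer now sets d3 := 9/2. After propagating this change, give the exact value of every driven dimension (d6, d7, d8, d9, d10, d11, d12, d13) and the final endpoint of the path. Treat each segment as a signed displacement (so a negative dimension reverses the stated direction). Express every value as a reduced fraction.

d6 = 9/10
d7 = 19
d8 = 94
d9 = -464
d10 = -1855
d11 = -40
d12 = 29/5
d13 = 19/4
endpoint = (-2121/5, 57/4)

Apply edit: d3 := 9/2
  d6 = d3/5 = 9/10
  d7 = d1*2 = 19
  d8 = d2 - d5 + d7*4 = 94
  d9 = 6 - d8*5 = -464
  d10 = 1 + d9*4 = -1855
  d11 = d5 - 3 - d1*4 = -40
  d12 = 7 - d4/5 = 29/5
  d13 = d1/2 = 19/4
Walk from origin (0, 0):
  seg 1: left by d4 = 6 → (-6, 0)
  seg 2: right by d9 = -464 → (-470, 0)
  seg 3: left by d11 = -40 → (-430, 0)
  seg 4: up by d7 = 19 → (-430, 19)
  seg 5: down by d13 = 19/4 → (-430, 57/4)
  seg 6: right by d12 = 29/5 → (-2121/5, 57/4)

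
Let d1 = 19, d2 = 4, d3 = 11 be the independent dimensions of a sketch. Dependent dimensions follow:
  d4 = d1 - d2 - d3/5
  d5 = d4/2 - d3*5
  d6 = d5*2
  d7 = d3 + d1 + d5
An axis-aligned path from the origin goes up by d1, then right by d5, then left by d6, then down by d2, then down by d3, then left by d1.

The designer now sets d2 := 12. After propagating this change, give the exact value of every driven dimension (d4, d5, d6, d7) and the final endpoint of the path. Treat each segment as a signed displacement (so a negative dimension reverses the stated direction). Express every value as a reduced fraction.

Apply edit: d2 := 12
  d4 = d1 - d2 - d3/5 = 24/5
  d5 = d4/2 - d3*5 = -263/5
  d6 = d5*2 = -526/5
  d7 = d3 + d1 + d5 = -113/5
Walk from origin (0, 0):
  seg 1: up by d1 = 19 → (0, 19)
  seg 2: right by d5 = -263/5 → (-263/5, 19)
  seg 3: left by d6 = -526/5 → (263/5, 19)
  seg 4: down by d2 = 12 → (263/5, 7)
  seg 5: down by d3 = 11 → (263/5, -4)
  seg 6: left by d1 = 19 → (168/5, -4)

d4 = 24/5
d5 = -263/5
d6 = -526/5
d7 = -113/5
endpoint = (168/5, -4)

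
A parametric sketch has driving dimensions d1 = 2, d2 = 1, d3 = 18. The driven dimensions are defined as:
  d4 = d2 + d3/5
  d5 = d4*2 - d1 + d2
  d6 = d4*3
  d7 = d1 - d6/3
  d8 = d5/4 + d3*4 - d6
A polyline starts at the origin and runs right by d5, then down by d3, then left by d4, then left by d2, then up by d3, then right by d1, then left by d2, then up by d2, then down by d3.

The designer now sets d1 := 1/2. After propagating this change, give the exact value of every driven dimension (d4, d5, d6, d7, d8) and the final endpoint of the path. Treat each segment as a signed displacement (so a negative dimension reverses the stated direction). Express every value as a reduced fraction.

d4 = 23/5
d5 = 97/10
d6 = 69/5
d7 = -41/10
d8 = 485/8
endpoint = (18/5, -17)

Apply edit: d1 := 1/2
  d4 = d2 + d3/5 = 23/5
  d5 = d4*2 - d1 + d2 = 97/10
  d6 = d4*3 = 69/5
  d7 = d1 - d6/3 = -41/10
  d8 = d5/4 + d3*4 - d6 = 485/8
Walk from origin (0, 0):
  seg 1: right by d5 = 97/10 → (97/10, 0)
  seg 2: down by d3 = 18 → (97/10, -18)
  seg 3: left by d4 = 23/5 → (51/10, -18)
  seg 4: left by d2 = 1 → (41/10, -18)
  seg 5: up by d3 = 18 → (41/10, 0)
  seg 6: right by d1 = 1/2 → (23/5, 0)
  seg 7: left by d2 = 1 → (18/5, 0)
  seg 8: up by d2 = 1 → (18/5, 1)
  seg 9: down by d3 = 18 → (18/5, -17)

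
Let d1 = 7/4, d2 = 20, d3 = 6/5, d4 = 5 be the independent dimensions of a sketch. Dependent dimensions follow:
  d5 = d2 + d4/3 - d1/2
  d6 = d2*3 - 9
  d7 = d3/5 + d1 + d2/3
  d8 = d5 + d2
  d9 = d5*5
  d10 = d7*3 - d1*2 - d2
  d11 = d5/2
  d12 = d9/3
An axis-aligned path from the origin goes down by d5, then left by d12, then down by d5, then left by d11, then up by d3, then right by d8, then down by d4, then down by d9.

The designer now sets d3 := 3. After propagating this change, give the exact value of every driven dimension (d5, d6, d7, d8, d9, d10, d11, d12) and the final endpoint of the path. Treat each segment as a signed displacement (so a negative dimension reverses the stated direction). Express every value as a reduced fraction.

Apply edit: d3 := 3
  d5 = d2 + d4/3 - d1/2 = 499/24
  d6 = d2*3 - 9 = 51
  d7 = d3/5 + d1 + d2/3 = 541/60
  d8 = d5 + d2 = 979/24
  d9 = d5*5 = 2495/24
  d10 = d7*3 - d1*2 - d2 = 71/20
  d11 = d5/2 = 499/48
  d12 = d9/3 = 2495/72
Walk from origin (0, 0):
  seg 1: down by d5 = 499/24 → (0, -499/24)
  seg 2: left by d12 = 2495/72 → (-2495/72, -499/24)
  seg 3: down by d5 = 499/24 → (-2495/72, -499/12)
  seg 4: left by d11 = 499/48 → (-6487/144, -499/12)
  seg 5: up by d3 = 3 → (-6487/144, -463/12)
  seg 6: right by d8 = 979/24 → (-613/144, -463/12)
  seg 7: down by d4 = 5 → (-613/144, -523/12)
  seg 8: down by d9 = 2495/24 → (-613/144, -3541/24)

d5 = 499/24
d6 = 51
d7 = 541/60
d8 = 979/24
d9 = 2495/24
d10 = 71/20
d11 = 499/48
d12 = 2495/72
endpoint = (-613/144, -3541/24)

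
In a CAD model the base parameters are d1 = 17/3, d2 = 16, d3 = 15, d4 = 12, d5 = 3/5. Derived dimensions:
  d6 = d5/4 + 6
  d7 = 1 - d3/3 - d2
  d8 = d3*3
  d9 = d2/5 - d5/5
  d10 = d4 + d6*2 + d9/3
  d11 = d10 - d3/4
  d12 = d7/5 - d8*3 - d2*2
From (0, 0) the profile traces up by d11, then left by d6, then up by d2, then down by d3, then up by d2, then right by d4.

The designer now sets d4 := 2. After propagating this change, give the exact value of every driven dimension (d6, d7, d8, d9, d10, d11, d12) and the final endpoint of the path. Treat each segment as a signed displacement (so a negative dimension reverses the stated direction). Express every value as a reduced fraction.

Apply edit: d4 := 2
  d6 = d5/4 + 6 = 123/20
  d7 = 1 - d3/3 - d2 = -20
  d8 = d3*3 = 45
  d9 = d2/5 - d5/5 = 77/25
  d10 = d4 + d6*2 + d9/3 = 2299/150
  d11 = d10 - d3/4 = 3473/300
  d12 = d7/5 - d8*3 - d2*2 = -171
Walk from origin (0, 0):
  seg 1: up by d11 = 3473/300 → (0, 3473/300)
  seg 2: left by d6 = 123/20 → (-123/20, 3473/300)
  seg 3: up by d2 = 16 → (-123/20, 8273/300)
  seg 4: down by d3 = 15 → (-123/20, 3773/300)
  seg 5: up by d2 = 16 → (-123/20, 8573/300)
  seg 6: right by d4 = 2 → (-83/20, 8573/300)

d6 = 123/20
d7 = -20
d8 = 45
d9 = 77/25
d10 = 2299/150
d11 = 3473/300
d12 = -171
endpoint = (-83/20, 8573/300)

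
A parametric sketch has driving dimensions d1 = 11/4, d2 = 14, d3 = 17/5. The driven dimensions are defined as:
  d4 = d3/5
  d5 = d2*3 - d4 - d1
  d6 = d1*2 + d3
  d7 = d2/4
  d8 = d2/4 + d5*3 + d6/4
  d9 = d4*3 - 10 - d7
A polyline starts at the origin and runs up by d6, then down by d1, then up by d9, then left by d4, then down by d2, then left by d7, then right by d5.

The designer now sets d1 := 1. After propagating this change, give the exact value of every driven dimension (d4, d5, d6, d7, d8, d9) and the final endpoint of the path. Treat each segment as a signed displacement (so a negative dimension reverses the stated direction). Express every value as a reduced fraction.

d4 = 17/25
d5 = 1008/25
d6 = 27/5
d7 = 7/2
d8 = 12581/100
d9 = -573/50
endpoint = (1807/50, -1053/50)

Apply edit: d1 := 1
  d4 = d3/5 = 17/25
  d5 = d2*3 - d4 - d1 = 1008/25
  d6 = d1*2 + d3 = 27/5
  d7 = d2/4 = 7/2
  d8 = d2/4 + d5*3 + d6/4 = 12581/100
  d9 = d4*3 - 10 - d7 = -573/50
Walk from origin (0, 0):
  seg 1: up by d6 = 27/5 → (0, 27/5)
  seg 2: down by d1 = 1 → (0, 22/5)
  seg 3: up by d9 = -573/50 → (0, -353/50)
  seg 4: left by d4 = 17/25 → (-17/25, -353/50)
  seg 5: down by d2 = 14 → (-17/25, -1053/50)
  seg 6: left by d7 = 7/2 → (-209/50, -1053/50)
  seg 7: right by d5 = 1008/25 → (1807/50, -1053/50)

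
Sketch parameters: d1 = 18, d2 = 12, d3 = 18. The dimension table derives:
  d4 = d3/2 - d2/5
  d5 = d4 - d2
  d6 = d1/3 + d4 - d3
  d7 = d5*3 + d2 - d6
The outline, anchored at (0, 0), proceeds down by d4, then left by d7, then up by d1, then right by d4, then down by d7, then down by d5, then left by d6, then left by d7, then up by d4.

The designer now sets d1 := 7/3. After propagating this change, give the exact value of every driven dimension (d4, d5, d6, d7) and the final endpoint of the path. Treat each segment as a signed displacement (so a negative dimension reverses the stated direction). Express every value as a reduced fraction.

d4 = 33/5
d5 = -27/5
d6 = -478/45
d7 = 289/45
endpoint = (197/45, 59/45)

Apply edit: d1 := 7/3
  d4 = d3/2 - d2/5 = 33/5
  d5 = d4 - d2 = -27/5
  d6 = d1/3 + d4 - d3 = -478/45
  d7 = d5*3 + d2 - d6 = 289/45
Walk from origin (0, 0):
  seg 1: down by d4 = 33/5 → (0, -33/5)
  seg 2: left by d7 = 289/45 → (-289/45, -33/5)
  seg 3: up by d1 = 7/3 → (-289/45, -64/15)
  seg 4: right by d4 = 33/5 → (8/45, -64/15)
  seg 5: down by d7 = 289/45 → (8/45, -481/45)
  seg 6: down by d5 = -27/5 → (8/45, -238/45)
  seg 7: left by d6 = -478/45 → (54/5, -238/45)
  seg 8: left by d7 = 289/45 → (197/45, -238/45)
  seg 9: up by d4 = 33/5 → (197/45, 59/45)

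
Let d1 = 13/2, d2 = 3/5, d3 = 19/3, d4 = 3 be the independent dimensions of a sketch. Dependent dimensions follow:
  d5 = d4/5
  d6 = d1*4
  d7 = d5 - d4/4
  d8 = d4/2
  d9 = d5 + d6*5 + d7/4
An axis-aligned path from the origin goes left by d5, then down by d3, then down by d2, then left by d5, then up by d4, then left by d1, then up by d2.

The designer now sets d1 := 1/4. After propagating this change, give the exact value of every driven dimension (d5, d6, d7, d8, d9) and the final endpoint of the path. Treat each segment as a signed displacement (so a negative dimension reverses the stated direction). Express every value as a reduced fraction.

Apply edit: d1 := 1/4
  d5 = d4/5 = 3/5
  d6 = d1*4 = 1
  d7 = d5 - d4/4 = -3/20
  d8 = d4/2 = 3/2
  d9 = d5 + d6*5 + d7/4 = 89/16
Walk from origin (0, 0):
  seg 1: left by d5 = 3/5 → (-3/5, 0)
  seg 2: down by d3 = 19/3 → (-3/5, -19/3)
  seg 3: down by d2 = 3/5 → (-3/5, -104/15)
  seg 4: left by d5 = 3/5 → (-6/5, -104/15)
  seg 5: up by d4 = 3 → (-6/5, -59/15)
  seg 6: left by d1 = 1/4 → (-29/20, -59/15)
  seg 7: up by d2 = 3/5 → (-29/20, -10/3)

d5 = 3/5
d6 = 1
d7 = -3/20
d8 = 3/2
d9 = 89/16
endpoint = (-29/20, -10/3)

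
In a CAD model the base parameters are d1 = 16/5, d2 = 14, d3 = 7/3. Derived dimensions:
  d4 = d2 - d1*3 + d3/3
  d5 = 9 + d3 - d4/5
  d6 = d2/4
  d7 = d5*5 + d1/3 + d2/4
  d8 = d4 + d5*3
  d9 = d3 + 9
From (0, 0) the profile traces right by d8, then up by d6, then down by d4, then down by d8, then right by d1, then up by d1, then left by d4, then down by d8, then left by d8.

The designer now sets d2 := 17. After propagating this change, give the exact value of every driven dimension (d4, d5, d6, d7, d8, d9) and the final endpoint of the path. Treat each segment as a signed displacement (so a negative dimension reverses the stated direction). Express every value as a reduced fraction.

Apply edit: d2 := 17
  d4 = d2 - d1*3 + d3/3 = 368/45
  d5 = 9 + d3 - d4/5 = 2182/225
  d6 = d2/4 = 17/4
  d7 = d5*5 + d1/3 + d2/4 = 1937/36
  d8 = d4 + d5*3 = 8386/225
  d9 = d3 + 9 = 34/3
Walk from origin (0, 0):
  seg 1: right by d8 = 8386/225 → (8386/225, 0)
  seg 2: up by d6 = 17/4 → (8386/225, 17/4)
  seg 3: down by d4 = 368/45 → (8386/225, -707/180)
  seg 4: down by d8 = 8386/225 → (8386/225, -37079/900)
  seg 5: right by d1 = 16/5 → (9106/225, -37079/900)
  seg 6: up by d1 = 16/5 → (9106/225, -34199/900)
  seg 7: left by d4 = 368/45 → (2422/75, -34199/900)
  seg 8: down by d8 = 8386/225 → (2422/75, -7527/100)
  seg 9: left by d8 = 8386/225 → (-224/45, -7527/100)

d4 = 368/45
d5 = 2182/225
d6 = 17/4
d7 = 1937/36
d8 = 8386/225
d9 = 34/3
endpoint = (-224/45, -7527/100)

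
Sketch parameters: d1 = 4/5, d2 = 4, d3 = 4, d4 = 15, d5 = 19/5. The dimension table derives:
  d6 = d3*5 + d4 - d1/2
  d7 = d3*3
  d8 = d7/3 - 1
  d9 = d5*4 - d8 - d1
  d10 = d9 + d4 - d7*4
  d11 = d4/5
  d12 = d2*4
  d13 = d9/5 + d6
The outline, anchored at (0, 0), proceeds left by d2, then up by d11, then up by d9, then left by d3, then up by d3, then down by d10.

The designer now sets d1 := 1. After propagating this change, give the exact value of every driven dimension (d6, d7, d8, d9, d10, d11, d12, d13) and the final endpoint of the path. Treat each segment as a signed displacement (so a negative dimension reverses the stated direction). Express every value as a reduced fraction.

d6 = 69/2
d7 = 12
d8 = 3
d9 = 56/5
d10 = -109/5
d11 = 3
d12 = 16
d13 = 1837/50
endpoint = (-8, 40)

Apply edit: d1 := 1
  d6 = d3*5 + d4 - d1/2 = 69/2
  d7 = d3*3 = 12
  d8 = d7/3 - 1 = 3
  d9 = d5*4 - d8 - d1 = 56/5
  d10 = d9 + d4 - d7*4 = -109/5
  d11 = d4/5 = 3
  d12 = d2*4 = 16
  d13 = d9/5 + d6 = 1837/50
Walk from origin (0, 0):
  seg 1: left by d2 = 4 → (-4, 0)
  seg 2: up by d11 = 3 → (-4, 3)
  seg 3: up by d9 = 56/5 → (-4, 71/5)
  seg 4: left by d3 = 4 → (-8, 71/5)
  seg 5: up by d3 = 4 → (-8, 91/5)
  seg 6: down by d10 = -109/5 → (-8, 40)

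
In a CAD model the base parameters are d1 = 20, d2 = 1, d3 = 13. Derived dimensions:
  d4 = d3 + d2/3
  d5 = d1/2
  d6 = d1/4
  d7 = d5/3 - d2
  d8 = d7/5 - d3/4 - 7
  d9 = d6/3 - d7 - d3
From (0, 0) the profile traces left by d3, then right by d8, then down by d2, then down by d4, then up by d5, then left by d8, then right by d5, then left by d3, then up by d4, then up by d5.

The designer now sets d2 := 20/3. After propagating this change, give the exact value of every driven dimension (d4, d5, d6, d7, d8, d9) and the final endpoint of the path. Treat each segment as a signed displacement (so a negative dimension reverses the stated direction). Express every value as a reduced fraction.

Apply edit: d2 := 20/3
  d4 = d3 + d2/3 = 137/9
  d5 = d1/2 = 10
  d6 = d1/4 = 5
  d7 = d5/3 - d2 = -10/3
  d8 = d7/5 - d3/4 - 7 = -131/12
  d9 = d6/3 - d7 - d3 = -8
Walk from origin (0, 0):
  seg 1: left by d3 = 13 → (-13, 0)
  seg 2: right by d8 = -131/12 → (-287/12, 0)
  seg 3: down by d2 = 20/3 → (-287/12, -20/3)
  seg 4: down by d4 = 137/9 → (-287/12, -197/9)
  seg 5: up by d5 = 10 → (-287/12, -107/9)
  seg 6: left by d8 = -131/12 → (-13, -107/9)
  seg 7: right by d5 = 10 → (-3, -107/9)
  seg 8: left by d3 = 13 → (-16, -107/9)
  seg 9: up by d4 = 137/9 → (-16, 10/3)
  seg 10: up by d5 = 10 → (-16, 40/3)

d4 = 137/9
d5 = 10
d6 = 5
d7 = -10/3
d8 = -131/12
d9 = -8
endpoint = (-16, 40/3)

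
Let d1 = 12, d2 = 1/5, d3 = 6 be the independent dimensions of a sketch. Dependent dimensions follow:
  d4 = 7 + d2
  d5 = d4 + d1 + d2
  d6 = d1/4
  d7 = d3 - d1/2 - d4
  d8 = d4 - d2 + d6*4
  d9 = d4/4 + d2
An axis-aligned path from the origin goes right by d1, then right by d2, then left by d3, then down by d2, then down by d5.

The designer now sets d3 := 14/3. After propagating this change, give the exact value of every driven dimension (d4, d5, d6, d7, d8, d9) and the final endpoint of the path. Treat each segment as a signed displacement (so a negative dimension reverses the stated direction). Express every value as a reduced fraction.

Apply edit: d3 := 14/3
  d4 = 7 + d2 = 36/5
  d5 = d4 + d1 + d2 = 97/5
  d6 = d1/4 = 3
  d7 = d3 - d1/2 - d4 = -128/15
  d8 = d4 - d2 + d6*4 = 19
  d9 = d4/4 + d2 = 2
Walk from origin (0, 0):
  seg 1: right by d1 = 12 → (12, 0)
  seg 2: right by d2 = 1/5 → (61/5, 0)
  seg 3: left by d3 = 14/3 → (113/15, 0)
  seg 4: down by d2 = 1/5 → (113/15, -1/5)
  seg 5: down by d5 = 97/5 → (113/15, -98/5)

d4 = 36/5
d5 = 97/5
d6 = 3
d7 = -128/15
d8 = 19
d9 = 2
endpoint = (113/15, -98/5)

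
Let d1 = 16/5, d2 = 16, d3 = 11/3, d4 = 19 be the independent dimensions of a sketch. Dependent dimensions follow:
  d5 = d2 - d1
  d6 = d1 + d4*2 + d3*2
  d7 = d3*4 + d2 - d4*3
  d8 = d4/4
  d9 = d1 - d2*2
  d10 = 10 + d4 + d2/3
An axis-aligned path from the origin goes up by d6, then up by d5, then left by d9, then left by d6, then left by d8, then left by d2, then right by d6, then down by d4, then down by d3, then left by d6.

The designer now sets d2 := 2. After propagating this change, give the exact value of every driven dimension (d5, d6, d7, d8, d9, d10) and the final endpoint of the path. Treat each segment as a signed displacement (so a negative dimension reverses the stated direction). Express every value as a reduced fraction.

d5 = -6/5
d6 = 728/15
d7 = -121/3
d8 = 19/4
d9 = -4/5
d10 = 89/3
endpoint = (-3269/60, 74/3)

Apply edit: d2 := 2
  d5 = d2 - d1 = -6/5
  d6 = d1 + d4*2 + d3*2 = 728/15
  d7 = d3*4 + d2 - d4*3 = -121/3
  d8 = d4/4 = 19/4
  d9 = d1 - d2*2 = -4/5
  d10 = 10 + d4 + d2/3 = 89/3
Walk from origin (0, 0):
  seg 1: up by d6 = 728/15 → (0, 728/15)
  seg 2: up by d5 = -6/5 → (0, 142/3)
  seg 3: left by d9 = -4/5 → (4/5, 142/3)
  seg 4: left by d6 = 728/15 → (-716/15, 142/3)
  seg 5: left by d8 = 19/4 → (-3149/60, 142/3)
  seg 6: left by d2 = 2 → (-3269/60, 142/3)
  seg 7: right by d6 = 728/15 → (-119/20, 142/3)
  seg 8: down by d4 = 19 → (-119/20, 85/3)
  seg 9: down by d3 = 11/3 → (-119/20, 74/3)
  seg 10: left by d6 = 728/15 → (-3269/60, 74/3)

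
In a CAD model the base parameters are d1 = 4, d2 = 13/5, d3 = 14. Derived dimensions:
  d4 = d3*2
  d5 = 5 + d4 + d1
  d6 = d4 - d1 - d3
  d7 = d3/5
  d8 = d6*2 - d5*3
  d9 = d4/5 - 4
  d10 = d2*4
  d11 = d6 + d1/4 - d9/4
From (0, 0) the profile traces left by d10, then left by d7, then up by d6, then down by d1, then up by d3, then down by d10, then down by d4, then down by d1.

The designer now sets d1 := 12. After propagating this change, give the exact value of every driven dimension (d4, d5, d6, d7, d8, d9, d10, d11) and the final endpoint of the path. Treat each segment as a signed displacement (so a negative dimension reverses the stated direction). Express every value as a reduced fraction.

Apply edit: d1 := 12
  d4 = d3*2 = 28
  d5 = 5 + d4 + d1 = 45
  d6 = d4 - d1 - d3 = 2
  d7 = d3/5 = 14/5
  d8 = d6*2 - d5*3 = -131
  d9 = d4/5 - 4 = 8/5
  d10 = d2*4 = 52/5
  d11 = d6 + d1/4 - d9/4 = 23/5
Walk from origin (0, 0):
  seg 1: left by d10 = 52/5 → (-52/5, 0)
  seg 2: left by d7 = 14/5 → (-66/5, 0)
  seg 3: up by d6 = 2 → (-66/5, 2)
  seg 4: down by d1 = 12 → (-66/5, -10)
  seg 5: up by d3 = 14 → (-66/5, 4)
  seg 6: down by d10 = 52/5 → (-66/5, -32/5)
  seg 7: down by d4 = 28 → (-66/5, -172/5)
  seg 8: down by d1 = 12 → (-66/5, -232/5)

d4 = 28
d5 = 45
d6 = 2
d7 = 14/5
d8 = -131
d9 = 8/5
d10 = 52/5
d11 = 23/5
endpoint = (-66/5, -232/5)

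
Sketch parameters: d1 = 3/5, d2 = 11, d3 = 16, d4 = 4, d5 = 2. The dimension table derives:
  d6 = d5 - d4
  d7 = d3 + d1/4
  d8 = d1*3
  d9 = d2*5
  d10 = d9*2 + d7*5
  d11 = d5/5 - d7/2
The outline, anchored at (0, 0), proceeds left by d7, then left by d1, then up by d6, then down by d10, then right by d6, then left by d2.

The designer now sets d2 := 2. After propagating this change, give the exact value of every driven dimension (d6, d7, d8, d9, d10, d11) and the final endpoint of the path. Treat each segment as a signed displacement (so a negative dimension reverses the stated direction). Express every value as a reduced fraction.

Apply edit: d2 := 2
  d6 = d5 - d4 = -2
  d7 = d3 + d1/4 = 323/20
  d8 = d1*3 = 9/5
  d9 = d2*5 = 10
  d10 = d9*2 + d7*5 = 403/4
  d11 = d5/5 - d7/2 = -307/40
Walk from origin (0, 0):
  seg 1: left by d7 = 323/20 → (-323/20, 0)
  seg 2: left by d1 = 3/5 → (-67/4, 0)
  seg 3: up by d6 = -2 → (-67/4, -2)
  seg 4: down by d10 = 403/4 → (-67/4, -411/4)
  seg 5: right by d6 = -2 → (-75/4, -411/4)
  seg 6: left by d2 = 2 → (-83/4, -411/4)

d6 = -2
d7 = 323/20
d8 = 9/5
d9 = 10
d10 = 403/4
d11 = -307/40
endpoint = (-83/4, -411/4)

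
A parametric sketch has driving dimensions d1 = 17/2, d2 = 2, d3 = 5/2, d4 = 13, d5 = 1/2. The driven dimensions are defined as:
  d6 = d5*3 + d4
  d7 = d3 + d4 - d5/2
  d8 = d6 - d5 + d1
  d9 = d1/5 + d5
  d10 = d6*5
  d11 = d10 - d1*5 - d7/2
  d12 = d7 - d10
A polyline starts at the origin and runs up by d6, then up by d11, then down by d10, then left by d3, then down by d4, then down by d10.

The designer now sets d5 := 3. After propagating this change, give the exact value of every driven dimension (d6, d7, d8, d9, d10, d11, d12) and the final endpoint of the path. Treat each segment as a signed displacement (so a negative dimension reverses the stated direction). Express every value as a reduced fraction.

Apply edit: d5 := 3
  d6 = d5*3 + d4 = 22
  d7 = d3 + d4 - d5/2 = 14
  d8 = d6 - d5 + d1 = 55/2
  d9 = d1/5 + d5 = 47/10
  d10 = d6*5 = 110
  d11 = d10 - d1*5 - d7/2 = 121/2
  d12 = d7 - d10 = -96
Walk from origin (0, 0):
  seg 1: up by d6 = 22 → (0, 22)
  seg 2: up by d11 = 121/2 → (0, 165/2)
  seg 3: down by d10 = 110 → (0, -55/2)
  seg 4: left by d3 = 5/2 → (-5/2, -55/2)
  seg 5: down by d4 = 13 → (-5/2, -81/2)
  seg 6: down by d10 = 110 → (-5/2, -301/2)

d6 = 22
d7 = 14
d8 = 55/2
d9 = 47/10
d10 = 110
d11 = 121/2
d12 = -96
endpoint = (-5/2, -301/2)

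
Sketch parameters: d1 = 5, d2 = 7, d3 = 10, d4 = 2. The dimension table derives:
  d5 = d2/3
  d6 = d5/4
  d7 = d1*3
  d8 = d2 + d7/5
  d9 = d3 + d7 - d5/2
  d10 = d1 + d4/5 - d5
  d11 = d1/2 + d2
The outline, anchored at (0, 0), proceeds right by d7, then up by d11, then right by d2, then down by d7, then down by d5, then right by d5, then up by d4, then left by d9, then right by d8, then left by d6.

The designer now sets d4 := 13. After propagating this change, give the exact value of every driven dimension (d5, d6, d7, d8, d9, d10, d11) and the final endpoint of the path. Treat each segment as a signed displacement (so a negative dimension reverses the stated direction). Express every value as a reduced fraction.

d5 = 7/3
d6 = 7/12
d7 = 15
d8 = 10
d9 = 143/6
d10 = 79/15
d11 = 19/2
endpoint = (119/12, 31/6)

Apply edit: d4 := 13
  d5 = d2/3 = 7/3
  d6 = d5/4 = 7/12
  d7 = d1*3 = 15
  d8 = d2 + d7/5 = 10
  d9 = d3 + d7 - d5/2 = 143/6
  d10 = d1 + d4/5 - d5 = 79/15
  d11 = d1/2 + d2 = 19/2
Walk from origin (0, 0):
  seg 1: right by d7 = 15 → (15, 0)
  seg 2: up by d11 = 19/2 → (15, 19/2)
  seg 3: right by d2 = 7 → (22, 19/2)
  seg 4: down by d7 = 15 → (22, -11/2)
  seg 5: down by d5 = 7/3 → (22, -47/6)
  seg 6: right by d5 = 7/3 → (73/3, -47/6)
  seg 7: up by d4 = 13 → (73/3, 31/6)
  seg 8: left by d9 = 143/6 → (1/2, 31/6)
  seg 9: right by d8 = 10 → (21/2, 31/6)
  seg 10: left by d6 = 7/12 → (119/12, 31/6)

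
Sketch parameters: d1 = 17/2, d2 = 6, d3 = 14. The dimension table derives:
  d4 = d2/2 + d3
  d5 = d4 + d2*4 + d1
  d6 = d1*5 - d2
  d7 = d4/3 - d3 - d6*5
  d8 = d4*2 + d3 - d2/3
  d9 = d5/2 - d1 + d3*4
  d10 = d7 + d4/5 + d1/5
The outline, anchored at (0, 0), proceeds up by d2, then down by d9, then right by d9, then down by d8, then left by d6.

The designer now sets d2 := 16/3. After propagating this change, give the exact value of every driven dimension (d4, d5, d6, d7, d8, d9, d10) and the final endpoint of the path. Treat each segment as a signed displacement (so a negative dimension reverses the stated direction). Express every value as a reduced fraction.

Apply edit: d2 := 16/3
  d4 = d2/2 + d3 = 50/3
  d5 = d4 + d2*4 + d1 = 93/2
  d6 = d1*5 - d2 = 223/6
  d7 = d4/3 - d3 - d6*5 = -3497/18
  d8 = d4*2 + d3 - d2/3 = 410/9
  d9 = d5/2 - d1 + d3*4 = 283/4
  d10 = d7 + d4/5 + d1/5 = -8516/45
Walk from origin (0, 0):
  seg 1: up by d2 = 16/3 → (0, 16/3)
  seg 2: down by d9 = 283/4 → (0, -785/12)
  seg 3: right by d9 = 283/4 → (283/4, -785/12)
  seg 4: down by d8 = 410/9 → (283/4, -3995/36)
  seg 5: left by d6 = 223/6 → (403/12, -3995/36)

d4 = 50/3
d5 = 93/2
d6 = 223/6
d7 = -3497/18
d8 = 410/9
d9 = 283/4
d10 = -8516/45
endpoint = (403/12, -3995/36)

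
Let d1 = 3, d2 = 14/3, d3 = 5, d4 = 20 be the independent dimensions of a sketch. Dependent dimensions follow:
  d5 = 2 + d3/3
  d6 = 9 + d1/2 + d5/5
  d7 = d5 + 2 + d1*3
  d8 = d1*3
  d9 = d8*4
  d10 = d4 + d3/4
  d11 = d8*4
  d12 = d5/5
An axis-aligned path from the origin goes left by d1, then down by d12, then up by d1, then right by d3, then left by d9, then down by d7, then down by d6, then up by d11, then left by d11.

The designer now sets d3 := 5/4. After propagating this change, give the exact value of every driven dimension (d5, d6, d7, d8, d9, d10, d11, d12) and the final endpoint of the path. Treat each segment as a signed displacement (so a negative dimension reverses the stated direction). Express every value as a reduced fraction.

d5 = 29/12
d6 = 659/60
d7 = 161/12
d8 = 9
d9 = 36
d10 = 325/16
d11 = 36
d12 = 29/60
endpoint = (-295/4, 847/60)

Apply edit: d3 := 5/4
  d5 = 2 + d3/3 = 29/12
  d6 = 9 + d1/2 + d5/5 = 659/60
  d7 = d5 + 2 + d1*3 = 161/12
  d8 = d1*3 = 9
  d9 = d8*4 = 36
  d10 = d4 + d3/4 = 325/16
  d11 = d8*4 = 36
  d12 = d5/5 = 29/60
Walk from origin (0, 0):
  seg 1: left by d1 = 3 → (-3, 0)
  seg 2: down by d12 = 29/60 → (-3, -29/60)
  seg 3: up by d1 = 3 → (-3, 151/60)
  seg 4: right by d3 = 5/4 → (-7/4, 151/60)
  seg 5: left by d9 = 36 → (-151/4, 151/60)
  seg 6: down by d7 = 161/12 → (-151/4, -109/10)
  seg 7: down by d6 = 659/60 → (-151/4, -1313/60)
  seg 8: up by d11 = 36 → (-151/4, 847/60)
  seg 9: left by d11 = 36 → (-295/4, 847/60)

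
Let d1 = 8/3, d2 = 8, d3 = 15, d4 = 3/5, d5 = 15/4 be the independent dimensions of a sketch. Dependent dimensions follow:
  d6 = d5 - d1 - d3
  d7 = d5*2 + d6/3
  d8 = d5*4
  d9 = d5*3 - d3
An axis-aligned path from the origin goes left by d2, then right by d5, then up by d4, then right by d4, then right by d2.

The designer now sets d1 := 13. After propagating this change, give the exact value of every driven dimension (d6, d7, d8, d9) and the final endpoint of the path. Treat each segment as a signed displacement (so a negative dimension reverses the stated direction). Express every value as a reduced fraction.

Apply edit: d1 := 13
  d6 = d5 - d1 - d3 = -97/4
  d7 = d5*2 + d6/3 = -7/12
  d8 = d5*4 = 15
  d9 = d5*3 - d3 = -15/4
Walk from origin (0, 0):
  seg 1: left by d2 = 8 → (-8, 0)
  seg 2: right by d5 = 15/4 → (-17/4, 0)
  seg 3: up by d4 = 3/5 → (-17/4, 3/5)
  seg 4: right by d4 = 3/5 → (-73/20, 3/5)
  seg 5: right by d2 = 8 → (87/20, 3/5)

d6 = -97/4
d7 = -7/12
d8 = 15
d9 = -15/4
endpoint = (87/20, 3/5)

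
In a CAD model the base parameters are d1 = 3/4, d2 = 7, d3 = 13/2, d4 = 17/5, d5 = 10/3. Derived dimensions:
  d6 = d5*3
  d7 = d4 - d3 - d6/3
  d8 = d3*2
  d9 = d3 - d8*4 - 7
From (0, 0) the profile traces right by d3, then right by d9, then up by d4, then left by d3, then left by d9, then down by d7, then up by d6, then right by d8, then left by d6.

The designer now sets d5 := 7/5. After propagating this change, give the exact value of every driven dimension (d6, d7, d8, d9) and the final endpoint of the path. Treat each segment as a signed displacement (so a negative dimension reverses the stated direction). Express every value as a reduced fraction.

d6 = 21/5
d7 = -9/2
d8 = 13
d9 = -105/2
endpoint = (44/5, 121/10)

Apply edit: d5 := 7/5
  d6 = d5*3 = 21/5
  d7 = d4 - d3 - d6/3 = -9/2
  d8 = d3*2 = 13
  d9 = d3 - d8*4 - 7 = -105/2
Walk from origin (0, 0):
  seg 1: right by d3 = 13/2 → (13/2, 0)
  seg 2: right by d9 = -105/2 → (-46, 0)
  seg 3: up by d4 = 17/5 → (-46, 17/5)
  seg 4: left by d3 = 13/2 → (-105/2, 17/5)
  seg 5: left by d9 = -105/2 → (0, 17/5)
  seg 6: down by d7 = -9/2 → (0, 79/10)
  seg 7: up by d6 = 21/5 → (0, 121/10)
  seg 8: right by d8 = 13 → (13, 121/10)
  seg 9: left by d6 = 21/5 → (44/5, 121/10)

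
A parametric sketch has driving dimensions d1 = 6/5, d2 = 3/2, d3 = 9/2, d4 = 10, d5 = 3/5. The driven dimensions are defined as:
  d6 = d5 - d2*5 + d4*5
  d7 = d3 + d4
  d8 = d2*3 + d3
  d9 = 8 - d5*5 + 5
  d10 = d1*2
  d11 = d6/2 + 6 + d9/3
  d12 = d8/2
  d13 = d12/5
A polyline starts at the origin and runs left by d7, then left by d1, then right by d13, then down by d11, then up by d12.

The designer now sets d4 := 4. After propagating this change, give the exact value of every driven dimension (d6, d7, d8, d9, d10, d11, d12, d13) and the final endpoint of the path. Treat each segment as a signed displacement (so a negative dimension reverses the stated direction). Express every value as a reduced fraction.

Apply edit: d4 := 4
  d6 = d5 - d2*5 + d4*5 = 131/10
  d7 = d3 + d4 = 17/2
  d8 = d2*3 + d3 = 9
  d9 = 8 - d5*5 + 5 = 10
  d10 = d1*2 = 12/5
  d11 = d6/2 + 6 + d9/3 = 953/60
  d12 = d8/2 = 9/2
  d13 = d12/5 = 9/10
Walk from origin (0, 0):
  seg 1: left by d7 = 17/2 → (-17/2, 0)
  seg 2: left by d1 = 6/5 → (-97/10, 0)
  seg 3: right by d13 = 9/10 → (-44/5, 0)
  seg 4: down by d11 = 953/60 → (-44/5, -953/60)
  seg 5: up by d12 = 9/2 → (-44/5, -683/60)

d6 = 131/10
d7 = 17/2
d8 = 9
d9 = 10
d10 = 12/5
d11 = 953/60
d12 = 9/2
d13 = 9/10
endpoint = (-44/5, -683/60)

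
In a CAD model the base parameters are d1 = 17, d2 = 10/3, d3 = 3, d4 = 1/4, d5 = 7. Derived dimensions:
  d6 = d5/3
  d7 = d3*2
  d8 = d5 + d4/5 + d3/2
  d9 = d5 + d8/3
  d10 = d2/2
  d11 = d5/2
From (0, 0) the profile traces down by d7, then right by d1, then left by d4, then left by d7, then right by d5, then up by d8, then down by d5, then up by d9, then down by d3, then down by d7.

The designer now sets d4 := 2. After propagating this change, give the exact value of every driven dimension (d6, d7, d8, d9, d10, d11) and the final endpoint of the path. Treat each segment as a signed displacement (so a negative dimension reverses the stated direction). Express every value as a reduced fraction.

Apply edit: d4 := 2
  d6 = d5/3 = 7/3
  d7 = d3*2 = 6
  d8 = d5 + d4/5 + d3/2 = 89/10
  d9 = d5 + d8/3 = 299/30
  d10 = d2/2 = 5/3
  d11 = d5/2 = 7/2
Walk from origin (0, 0):
  seg 1: down by d7 = 6 → (0, -6)
  seg 2: right by d1 = 17 → (17, -6)
  seg 3: left by d4 = 2 → (15, -6)
  seg 4: left by d7 = 6 → (9, -6)
  seg 5: right by d5 = 7 → (16, -6)
  seg 6: up by d8 = 89/10 → (16, 29/10)
  seg 7: down by d5 = 7 → (16, -41/10)
  seg 8: up by d9 = 299/30 → (16, 88/15)
  seg 9: down by d3 = 3 → (16, 43/15)
  seg 10: down by d7 = 6 → (16, -47/15)

d6 = 7/3
d7 = 6
d8 = 89/10
d9 = 299/30
d10 = 5/3
d11 = 7/2
endpoint = (16, -47/15)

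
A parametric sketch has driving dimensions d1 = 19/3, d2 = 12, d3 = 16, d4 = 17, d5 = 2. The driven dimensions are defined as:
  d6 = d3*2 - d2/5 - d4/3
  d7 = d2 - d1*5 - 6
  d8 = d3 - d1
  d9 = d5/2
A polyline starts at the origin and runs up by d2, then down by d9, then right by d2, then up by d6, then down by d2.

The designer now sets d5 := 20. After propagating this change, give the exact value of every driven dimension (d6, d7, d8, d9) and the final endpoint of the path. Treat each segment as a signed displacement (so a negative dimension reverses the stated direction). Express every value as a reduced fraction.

Apply edit: d5 := 20
  d6 = d3*2 - d2/5 - d4/3 = 359/15
  d7 = d2 - d1*5 - 6 = -77/3
  d8 = d3 - d1 = 29/3
  d9 = d5/2 = 10
Walk from origin (0, 0):
  seg 1: up by d2 = 12 → (0, 12)
  seg 2: down by d9 = 10 → (0, 2)
  seg 3: right by d2 = 12 → (12, 2)
  seg 4: up by d6 = 359/15 → (12, 389/15)
  seg 5: down by d2 = 12 → (12, 209/15)

d6 = 359/15
d7 = -77/3
d8 = 29/3
d9 = 10
endpoint = (12, 209/15)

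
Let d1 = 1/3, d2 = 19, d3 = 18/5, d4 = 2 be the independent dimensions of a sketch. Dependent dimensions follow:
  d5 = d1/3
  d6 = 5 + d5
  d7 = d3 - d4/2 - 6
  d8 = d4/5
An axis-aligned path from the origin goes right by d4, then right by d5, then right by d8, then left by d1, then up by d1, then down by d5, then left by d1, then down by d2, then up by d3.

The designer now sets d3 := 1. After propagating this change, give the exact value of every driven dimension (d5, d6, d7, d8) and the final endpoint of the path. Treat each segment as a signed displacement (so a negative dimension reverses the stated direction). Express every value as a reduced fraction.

Apply edit: d3 := 1
  d5 = d1/3 = 1/9
  d6 = 5 + d5 = 46/9
  d7 = d3 - d4/2 - 6 = -6
  d8 = d4/5 = 2/5
Walk from origin (0, 0):
  seg 1: right by d4 = 2 → (2, 0)
  seg 2: right by d5 = 1/9 → (19/9, 0)
  seg 3: right by d8 = 2/5 → (113/45, 0)
  seg 4: left by d1 = 1/3 → (98/45, 0)
  seg 5: up by d1 = 1/3 → (98/45, 1/3)
  seg 6: down by d5 = 1/9 → (98/45, 2/9)
  seg 7: left by d1 = 1/3 → (83/45, 2/9)
  seg 8: down by d2 = 19 → (83/45, -169/9)
  seg 9: up by d3 = 1 → (83/45, -160/9)

d5 = 1/9
d6 = 46/9
d7 = -6
d8 = 2/5
endpoint = (83/45, -160/9)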